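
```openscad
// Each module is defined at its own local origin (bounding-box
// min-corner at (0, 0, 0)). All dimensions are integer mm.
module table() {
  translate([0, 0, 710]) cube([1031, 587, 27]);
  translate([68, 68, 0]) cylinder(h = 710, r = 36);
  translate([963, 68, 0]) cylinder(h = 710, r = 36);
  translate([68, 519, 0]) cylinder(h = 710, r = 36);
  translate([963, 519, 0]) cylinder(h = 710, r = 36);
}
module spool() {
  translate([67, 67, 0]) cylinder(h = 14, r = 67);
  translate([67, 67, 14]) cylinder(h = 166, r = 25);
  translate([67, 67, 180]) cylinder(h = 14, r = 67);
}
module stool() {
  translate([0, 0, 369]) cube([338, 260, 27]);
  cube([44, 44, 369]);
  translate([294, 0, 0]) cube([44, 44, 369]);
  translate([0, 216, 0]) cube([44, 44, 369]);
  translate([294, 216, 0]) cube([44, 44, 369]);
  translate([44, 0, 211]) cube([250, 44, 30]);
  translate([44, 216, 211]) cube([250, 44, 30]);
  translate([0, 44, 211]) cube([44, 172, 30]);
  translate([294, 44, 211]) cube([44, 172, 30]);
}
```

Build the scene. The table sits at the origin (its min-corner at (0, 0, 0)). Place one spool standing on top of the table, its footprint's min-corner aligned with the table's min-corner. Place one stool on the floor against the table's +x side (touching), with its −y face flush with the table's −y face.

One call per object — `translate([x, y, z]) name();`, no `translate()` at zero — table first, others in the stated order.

table();
translate([0, 0, 737]) spool();
translate([1031, 0, 0]) stool();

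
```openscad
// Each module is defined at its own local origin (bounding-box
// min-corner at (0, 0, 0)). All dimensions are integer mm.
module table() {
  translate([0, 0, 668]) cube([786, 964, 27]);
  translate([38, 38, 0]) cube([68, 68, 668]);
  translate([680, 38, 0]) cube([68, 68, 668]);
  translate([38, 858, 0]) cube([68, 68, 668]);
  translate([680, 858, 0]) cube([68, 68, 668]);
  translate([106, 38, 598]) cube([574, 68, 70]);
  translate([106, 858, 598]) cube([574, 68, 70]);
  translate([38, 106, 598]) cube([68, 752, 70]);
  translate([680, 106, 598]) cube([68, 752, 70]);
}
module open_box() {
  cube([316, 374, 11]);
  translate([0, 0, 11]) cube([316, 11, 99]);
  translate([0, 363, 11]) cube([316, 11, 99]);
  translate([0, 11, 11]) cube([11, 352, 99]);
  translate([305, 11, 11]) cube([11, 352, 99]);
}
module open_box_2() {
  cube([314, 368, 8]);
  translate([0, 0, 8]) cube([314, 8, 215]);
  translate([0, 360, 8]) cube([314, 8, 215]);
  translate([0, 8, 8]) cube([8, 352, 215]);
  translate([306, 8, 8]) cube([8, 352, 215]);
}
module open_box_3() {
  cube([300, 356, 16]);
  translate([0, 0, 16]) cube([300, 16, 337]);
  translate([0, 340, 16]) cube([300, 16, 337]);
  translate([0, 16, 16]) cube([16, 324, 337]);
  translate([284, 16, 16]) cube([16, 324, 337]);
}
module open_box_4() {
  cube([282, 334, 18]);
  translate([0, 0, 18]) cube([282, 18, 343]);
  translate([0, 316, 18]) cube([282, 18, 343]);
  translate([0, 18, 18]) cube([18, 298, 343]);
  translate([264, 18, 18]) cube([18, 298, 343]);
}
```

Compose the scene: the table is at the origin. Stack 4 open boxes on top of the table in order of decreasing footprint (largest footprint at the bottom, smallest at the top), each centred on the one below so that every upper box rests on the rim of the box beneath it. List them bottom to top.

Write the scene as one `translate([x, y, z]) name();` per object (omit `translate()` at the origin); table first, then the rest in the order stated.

table();
translate([235, 295, 695]) open_box();
translate([236, 298, 805]) open_box_2();
translate([243, 304, 1028]) open_box_3();
translate([252, 315, 1381]) open_box_4();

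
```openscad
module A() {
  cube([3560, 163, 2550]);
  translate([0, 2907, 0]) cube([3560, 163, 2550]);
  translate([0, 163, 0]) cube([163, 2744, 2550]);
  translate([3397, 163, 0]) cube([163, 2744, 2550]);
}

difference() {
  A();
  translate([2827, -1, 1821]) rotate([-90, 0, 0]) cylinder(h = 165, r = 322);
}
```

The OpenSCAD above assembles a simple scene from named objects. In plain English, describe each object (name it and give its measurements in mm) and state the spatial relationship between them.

A is a box-shaped house frame (walls only): outside footprint 3560×3070 mm, wall height 2550 mm, wall thickness 163 mm. The two y-facing walls run the full x-width; the two x-facing walls fit between the inner faces of the y-facing walls.

The house frame has a circular hole of radius 322 mm through its front wall, centred at (x = 2827, z = 1821).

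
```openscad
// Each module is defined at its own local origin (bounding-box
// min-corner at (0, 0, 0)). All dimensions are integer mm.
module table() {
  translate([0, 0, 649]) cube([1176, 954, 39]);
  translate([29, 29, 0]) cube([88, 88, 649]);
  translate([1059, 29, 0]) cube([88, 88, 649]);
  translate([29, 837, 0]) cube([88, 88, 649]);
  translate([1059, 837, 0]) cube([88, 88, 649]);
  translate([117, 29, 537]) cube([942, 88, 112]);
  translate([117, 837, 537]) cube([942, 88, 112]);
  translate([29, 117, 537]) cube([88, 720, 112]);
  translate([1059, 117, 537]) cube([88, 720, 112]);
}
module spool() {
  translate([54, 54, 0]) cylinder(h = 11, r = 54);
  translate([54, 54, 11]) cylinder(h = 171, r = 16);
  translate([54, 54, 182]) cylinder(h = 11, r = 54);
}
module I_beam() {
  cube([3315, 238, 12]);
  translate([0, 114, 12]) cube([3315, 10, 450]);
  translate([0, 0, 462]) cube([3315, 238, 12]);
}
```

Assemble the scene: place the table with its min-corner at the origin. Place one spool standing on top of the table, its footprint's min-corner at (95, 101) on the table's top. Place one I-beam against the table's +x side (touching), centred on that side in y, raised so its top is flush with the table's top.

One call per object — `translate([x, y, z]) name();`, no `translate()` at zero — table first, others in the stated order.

table();
translate([95, 101, 688]) spool();
translate([1176, 358, 214]) I_beam();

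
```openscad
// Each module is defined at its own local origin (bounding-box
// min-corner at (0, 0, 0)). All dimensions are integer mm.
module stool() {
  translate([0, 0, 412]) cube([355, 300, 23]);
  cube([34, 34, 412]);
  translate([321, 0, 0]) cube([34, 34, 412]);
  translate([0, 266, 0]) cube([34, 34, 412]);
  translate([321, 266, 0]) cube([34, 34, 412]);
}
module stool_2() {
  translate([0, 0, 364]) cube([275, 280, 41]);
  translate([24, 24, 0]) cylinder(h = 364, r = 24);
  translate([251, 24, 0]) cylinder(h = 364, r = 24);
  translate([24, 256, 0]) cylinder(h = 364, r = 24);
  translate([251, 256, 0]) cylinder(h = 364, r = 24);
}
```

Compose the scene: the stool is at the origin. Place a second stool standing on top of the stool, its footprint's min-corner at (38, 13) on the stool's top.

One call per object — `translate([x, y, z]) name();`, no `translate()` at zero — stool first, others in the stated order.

stool();
translate([38, 13, 435]) stool_2();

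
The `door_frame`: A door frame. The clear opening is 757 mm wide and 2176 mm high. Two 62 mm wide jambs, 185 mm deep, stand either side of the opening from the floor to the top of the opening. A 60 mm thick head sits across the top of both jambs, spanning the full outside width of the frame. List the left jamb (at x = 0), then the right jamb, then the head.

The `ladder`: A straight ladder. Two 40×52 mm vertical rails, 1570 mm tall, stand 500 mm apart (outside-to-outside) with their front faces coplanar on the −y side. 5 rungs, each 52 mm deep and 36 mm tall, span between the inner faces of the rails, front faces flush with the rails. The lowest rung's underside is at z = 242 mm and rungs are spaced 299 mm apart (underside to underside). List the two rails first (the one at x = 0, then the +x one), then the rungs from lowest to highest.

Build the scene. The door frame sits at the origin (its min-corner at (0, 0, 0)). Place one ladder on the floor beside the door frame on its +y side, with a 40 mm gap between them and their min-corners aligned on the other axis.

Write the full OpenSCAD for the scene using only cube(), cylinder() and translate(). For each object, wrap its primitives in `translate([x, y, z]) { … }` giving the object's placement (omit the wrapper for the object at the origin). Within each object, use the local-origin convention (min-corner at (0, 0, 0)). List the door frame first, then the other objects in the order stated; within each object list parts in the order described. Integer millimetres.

cube([62, 185, 2176]);
translate([819, 0, 0]) cube([62, 185, 2176]);
translate([0, 0, 2176]) cube([881, 185, 60]);
translate([0, 225, 0]) {
  cube([40, 52, 1570]);
  translate([460, 0, 0]) cube([40, 52, 1570]);
  translate([40, 0, 242]) cube([420, 52, 36]);
  translate([40, 0, 541]) cube([420, 52, 36]);
  translate([40, 0, 840]) cube([420, 52, 36]);
  translate([40, 0, 1139]) cube([420, 52, 36]);
  translate([40, 0, 1438]) cube([420, 52, 36]);
}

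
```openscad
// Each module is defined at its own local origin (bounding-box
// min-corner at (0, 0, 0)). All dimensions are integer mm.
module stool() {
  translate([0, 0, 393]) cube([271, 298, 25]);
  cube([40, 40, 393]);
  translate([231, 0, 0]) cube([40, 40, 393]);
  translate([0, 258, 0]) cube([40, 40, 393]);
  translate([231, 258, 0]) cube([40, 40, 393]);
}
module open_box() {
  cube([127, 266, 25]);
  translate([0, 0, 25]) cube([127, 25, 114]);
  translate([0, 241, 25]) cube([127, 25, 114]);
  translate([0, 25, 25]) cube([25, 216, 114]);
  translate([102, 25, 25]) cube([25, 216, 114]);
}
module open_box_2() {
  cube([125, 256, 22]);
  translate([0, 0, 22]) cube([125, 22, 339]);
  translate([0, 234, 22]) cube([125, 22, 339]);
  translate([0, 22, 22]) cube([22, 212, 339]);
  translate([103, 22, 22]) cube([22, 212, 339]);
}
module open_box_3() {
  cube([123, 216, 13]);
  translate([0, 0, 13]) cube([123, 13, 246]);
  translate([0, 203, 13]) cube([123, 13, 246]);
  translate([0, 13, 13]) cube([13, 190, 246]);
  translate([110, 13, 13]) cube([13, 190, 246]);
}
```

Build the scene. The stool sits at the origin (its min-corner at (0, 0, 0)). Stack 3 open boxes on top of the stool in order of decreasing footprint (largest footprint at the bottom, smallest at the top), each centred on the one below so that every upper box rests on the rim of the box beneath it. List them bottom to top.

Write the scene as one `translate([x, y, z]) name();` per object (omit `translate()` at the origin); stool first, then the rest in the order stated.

stool();
translate([72, 16, 418]) open_box();
translate([73, 21, 557]) open_box_2();
translate([74, 41, 918]) open_box_3();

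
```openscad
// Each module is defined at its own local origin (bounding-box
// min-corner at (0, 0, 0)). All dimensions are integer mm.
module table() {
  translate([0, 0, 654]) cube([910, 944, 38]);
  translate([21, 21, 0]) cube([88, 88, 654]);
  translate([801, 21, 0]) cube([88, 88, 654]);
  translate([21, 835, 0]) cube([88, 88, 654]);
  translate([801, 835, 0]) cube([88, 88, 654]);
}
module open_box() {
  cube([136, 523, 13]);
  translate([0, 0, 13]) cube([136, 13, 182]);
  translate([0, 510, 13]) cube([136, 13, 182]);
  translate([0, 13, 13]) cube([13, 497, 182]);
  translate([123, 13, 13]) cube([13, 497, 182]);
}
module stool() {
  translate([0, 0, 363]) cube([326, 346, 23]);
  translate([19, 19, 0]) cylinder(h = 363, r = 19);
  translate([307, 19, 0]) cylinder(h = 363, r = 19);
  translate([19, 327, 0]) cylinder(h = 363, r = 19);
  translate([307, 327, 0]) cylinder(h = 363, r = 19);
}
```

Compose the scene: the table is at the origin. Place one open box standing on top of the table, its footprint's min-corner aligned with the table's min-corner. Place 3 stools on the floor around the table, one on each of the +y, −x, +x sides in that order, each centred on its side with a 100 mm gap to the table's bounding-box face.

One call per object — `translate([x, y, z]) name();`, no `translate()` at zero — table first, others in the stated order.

table();
translate([0, 0, 692]) open_box();
translate([292, 1044, 0]) stool();
translate([-426, 299, 0]) stool();
translate([1010, 299, 0]) stool();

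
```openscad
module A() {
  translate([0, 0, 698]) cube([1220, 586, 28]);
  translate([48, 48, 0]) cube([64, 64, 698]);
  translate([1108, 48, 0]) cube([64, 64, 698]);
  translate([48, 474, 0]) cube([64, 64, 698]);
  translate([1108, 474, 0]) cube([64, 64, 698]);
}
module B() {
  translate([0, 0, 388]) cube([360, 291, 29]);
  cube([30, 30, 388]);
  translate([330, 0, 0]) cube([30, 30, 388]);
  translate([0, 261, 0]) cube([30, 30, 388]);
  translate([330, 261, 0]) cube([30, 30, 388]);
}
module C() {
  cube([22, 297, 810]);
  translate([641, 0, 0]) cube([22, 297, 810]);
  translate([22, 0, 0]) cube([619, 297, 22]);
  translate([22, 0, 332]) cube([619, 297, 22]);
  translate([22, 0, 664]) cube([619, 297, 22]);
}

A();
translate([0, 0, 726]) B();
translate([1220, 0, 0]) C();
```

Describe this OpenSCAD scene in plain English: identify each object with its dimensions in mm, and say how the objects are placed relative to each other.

A is a table: top 1220 mm (x) × 586 mm (y), 28 mm thick, upper face at z = 726 mm, on four 64×64 mm square legs, each inset 48 mm from the nearest pair of top edges, running from z = 0 to the bottom of the top.

B is a four-legged stool. The seat is 360×291 mm, 29 mm thick, top at z = 417 mm. It stands on four square legs, each 30×30 mm in cross-section, from z = 0 to the seat underside, each flush with a corner of the seat.

C is an open bookshelf. Two side panels, each 22 mm thick, 297 mm deep and 810 mm tall, stand 663 mm apart (outside-to-outside). Between them sit 3 shelves, each 22 mm thick and 297 mm deep, spanning the full gap between the sides. The bottom shelf rests on the floor (its underside at z = 0) and the clear gap between one shelf's top and the next shelf's underside is 310 mm.

The stool is on top of the table. The bookshelf is against the table's +x side, with their −y faces flush.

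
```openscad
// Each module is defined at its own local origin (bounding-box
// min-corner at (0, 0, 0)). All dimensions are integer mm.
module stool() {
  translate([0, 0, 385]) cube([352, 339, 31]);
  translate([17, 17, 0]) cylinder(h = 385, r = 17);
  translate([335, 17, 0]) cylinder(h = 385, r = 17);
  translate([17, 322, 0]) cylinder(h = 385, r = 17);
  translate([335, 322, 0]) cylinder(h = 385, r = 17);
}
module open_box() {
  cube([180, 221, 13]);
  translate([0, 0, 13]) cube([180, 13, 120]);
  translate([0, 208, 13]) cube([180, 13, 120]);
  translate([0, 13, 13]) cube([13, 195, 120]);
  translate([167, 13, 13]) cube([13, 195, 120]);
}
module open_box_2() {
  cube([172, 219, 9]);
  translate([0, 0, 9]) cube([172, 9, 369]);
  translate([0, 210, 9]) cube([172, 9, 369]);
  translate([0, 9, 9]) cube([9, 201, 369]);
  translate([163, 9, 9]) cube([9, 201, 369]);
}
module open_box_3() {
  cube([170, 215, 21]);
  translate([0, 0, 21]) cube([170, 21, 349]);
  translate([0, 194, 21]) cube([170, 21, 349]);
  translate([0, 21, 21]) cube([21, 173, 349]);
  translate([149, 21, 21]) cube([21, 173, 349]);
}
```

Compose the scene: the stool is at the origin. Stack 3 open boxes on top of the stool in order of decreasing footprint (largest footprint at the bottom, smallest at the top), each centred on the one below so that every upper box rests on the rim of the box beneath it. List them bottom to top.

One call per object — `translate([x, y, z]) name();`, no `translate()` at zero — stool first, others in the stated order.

stool();
translate([86, 59, 416]) open_box();
translate([90, 60, 549]) open_box_2();
translate([91, 62, 927]) open_box_3();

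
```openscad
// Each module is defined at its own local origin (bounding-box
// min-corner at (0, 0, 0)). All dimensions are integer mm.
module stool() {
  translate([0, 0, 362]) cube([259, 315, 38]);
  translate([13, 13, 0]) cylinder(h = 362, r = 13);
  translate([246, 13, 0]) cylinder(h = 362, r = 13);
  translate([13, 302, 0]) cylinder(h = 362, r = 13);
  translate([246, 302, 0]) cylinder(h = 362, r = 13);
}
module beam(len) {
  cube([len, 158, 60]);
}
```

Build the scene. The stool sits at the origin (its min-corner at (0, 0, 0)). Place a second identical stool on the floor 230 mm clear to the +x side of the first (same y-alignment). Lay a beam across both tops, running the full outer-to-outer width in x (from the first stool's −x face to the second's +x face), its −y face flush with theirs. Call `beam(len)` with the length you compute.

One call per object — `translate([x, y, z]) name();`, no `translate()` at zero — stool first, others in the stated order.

stool();
translate([489, 0, 0]) stool();
translate([0, 0, 400]) beam(748);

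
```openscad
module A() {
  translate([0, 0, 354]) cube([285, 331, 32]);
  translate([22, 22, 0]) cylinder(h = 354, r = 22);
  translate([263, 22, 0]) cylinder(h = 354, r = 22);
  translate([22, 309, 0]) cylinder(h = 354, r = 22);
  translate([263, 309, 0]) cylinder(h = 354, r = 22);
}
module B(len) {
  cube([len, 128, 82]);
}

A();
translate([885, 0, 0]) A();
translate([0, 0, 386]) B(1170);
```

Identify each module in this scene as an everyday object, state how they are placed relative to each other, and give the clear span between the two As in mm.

A is a stool. B is a beam. A beam spans the tops of two stools. The clear span between the two stools is 600 mm.

Second stool starts at x = 885; first ends at x = 285; clear span = 885 − 285 = 600 mm.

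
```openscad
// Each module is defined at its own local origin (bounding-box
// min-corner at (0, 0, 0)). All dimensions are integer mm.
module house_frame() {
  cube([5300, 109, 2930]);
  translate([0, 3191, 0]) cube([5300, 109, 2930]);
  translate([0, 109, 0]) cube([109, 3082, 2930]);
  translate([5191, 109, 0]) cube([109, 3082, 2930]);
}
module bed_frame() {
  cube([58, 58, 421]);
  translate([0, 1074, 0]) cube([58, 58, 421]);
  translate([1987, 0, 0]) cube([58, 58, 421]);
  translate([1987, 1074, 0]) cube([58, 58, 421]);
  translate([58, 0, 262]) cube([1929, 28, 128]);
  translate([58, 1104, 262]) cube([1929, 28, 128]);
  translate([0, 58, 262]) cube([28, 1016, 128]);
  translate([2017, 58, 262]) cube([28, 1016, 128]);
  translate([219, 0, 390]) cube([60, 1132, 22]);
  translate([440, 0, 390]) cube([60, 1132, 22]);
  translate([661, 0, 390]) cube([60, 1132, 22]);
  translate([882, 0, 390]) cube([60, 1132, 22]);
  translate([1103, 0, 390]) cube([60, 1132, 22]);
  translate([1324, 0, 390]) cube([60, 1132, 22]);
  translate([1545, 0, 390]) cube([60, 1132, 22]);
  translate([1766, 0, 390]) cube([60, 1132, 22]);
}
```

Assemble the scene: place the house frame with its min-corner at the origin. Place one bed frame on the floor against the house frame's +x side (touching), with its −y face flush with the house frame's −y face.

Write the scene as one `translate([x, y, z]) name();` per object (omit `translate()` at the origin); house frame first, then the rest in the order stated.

house_frame();
translate([5300, 0, 0]) bed_frame();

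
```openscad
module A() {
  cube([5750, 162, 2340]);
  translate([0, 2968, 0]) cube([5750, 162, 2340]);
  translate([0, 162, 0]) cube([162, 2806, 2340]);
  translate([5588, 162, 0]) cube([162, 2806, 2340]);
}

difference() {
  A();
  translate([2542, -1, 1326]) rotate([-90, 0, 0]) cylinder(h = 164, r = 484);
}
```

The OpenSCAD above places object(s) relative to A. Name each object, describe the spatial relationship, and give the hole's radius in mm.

The subtracted cylinder has r = 484 mm.

A is a house frame. The house frame has a circular hole through its front wall. The hole's radius is 484 mm.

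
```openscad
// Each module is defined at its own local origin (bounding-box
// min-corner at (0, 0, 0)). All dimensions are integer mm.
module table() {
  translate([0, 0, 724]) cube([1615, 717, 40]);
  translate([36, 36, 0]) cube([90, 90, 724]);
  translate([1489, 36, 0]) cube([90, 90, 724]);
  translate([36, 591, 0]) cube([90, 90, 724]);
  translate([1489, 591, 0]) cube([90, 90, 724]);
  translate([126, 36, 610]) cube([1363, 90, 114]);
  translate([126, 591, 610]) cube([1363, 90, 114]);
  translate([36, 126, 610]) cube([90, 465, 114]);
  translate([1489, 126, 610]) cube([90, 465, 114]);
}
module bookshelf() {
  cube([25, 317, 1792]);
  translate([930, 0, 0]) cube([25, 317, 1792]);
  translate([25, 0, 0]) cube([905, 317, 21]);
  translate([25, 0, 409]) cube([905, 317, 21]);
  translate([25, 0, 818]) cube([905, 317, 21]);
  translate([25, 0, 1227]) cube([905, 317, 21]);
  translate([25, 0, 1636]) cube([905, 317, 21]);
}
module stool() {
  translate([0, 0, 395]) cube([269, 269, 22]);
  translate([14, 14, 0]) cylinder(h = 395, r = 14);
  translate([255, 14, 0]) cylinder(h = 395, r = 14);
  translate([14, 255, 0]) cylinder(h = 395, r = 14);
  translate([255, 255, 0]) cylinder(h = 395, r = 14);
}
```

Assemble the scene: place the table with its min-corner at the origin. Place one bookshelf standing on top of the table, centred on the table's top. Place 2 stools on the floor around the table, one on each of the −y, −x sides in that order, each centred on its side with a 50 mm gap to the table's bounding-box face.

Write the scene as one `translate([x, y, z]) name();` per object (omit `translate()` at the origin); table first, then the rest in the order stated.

table();
translate([330, 200, 764]) bookshelf();
translate([673, -319, 0]) stool();
translate([-319, 224, 0]) stool();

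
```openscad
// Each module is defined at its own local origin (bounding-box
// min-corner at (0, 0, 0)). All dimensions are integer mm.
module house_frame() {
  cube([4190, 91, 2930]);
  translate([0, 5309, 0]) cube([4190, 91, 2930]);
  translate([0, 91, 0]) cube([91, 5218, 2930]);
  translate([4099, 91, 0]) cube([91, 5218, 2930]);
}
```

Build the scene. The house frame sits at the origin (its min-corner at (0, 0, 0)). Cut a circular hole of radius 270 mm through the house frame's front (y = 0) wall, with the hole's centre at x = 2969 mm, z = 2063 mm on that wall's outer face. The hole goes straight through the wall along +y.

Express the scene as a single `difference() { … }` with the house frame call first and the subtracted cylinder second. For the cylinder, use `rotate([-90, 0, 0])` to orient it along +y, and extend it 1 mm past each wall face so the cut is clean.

difference() {
  house_frame();
  translate([2969, -1, 2063]) rotate([-90, 0, 0]) cylinder(h = 93, r = 270);
}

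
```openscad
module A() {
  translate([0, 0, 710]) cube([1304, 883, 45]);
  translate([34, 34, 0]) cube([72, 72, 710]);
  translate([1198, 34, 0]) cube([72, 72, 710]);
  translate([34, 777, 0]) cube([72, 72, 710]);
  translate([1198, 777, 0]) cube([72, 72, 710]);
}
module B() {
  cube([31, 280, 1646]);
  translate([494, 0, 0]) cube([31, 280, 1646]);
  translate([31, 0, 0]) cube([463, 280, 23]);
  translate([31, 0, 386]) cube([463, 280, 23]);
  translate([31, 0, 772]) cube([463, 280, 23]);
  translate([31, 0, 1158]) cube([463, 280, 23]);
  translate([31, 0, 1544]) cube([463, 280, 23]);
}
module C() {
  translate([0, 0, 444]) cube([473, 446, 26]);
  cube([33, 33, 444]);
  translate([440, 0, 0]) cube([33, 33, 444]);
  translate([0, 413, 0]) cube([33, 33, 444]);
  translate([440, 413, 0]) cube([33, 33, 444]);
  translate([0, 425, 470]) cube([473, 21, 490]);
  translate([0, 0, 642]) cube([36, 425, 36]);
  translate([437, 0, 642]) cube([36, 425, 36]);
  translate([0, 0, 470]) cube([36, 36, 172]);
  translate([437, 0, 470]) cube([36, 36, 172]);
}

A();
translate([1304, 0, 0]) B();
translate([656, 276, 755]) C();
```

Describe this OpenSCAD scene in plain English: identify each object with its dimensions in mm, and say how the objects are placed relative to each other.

A is a rectangular dining table. The top is 1304×883×45 mm with its upper surface at z = 755 mm. It stands on four 72×72 mm square legs, each inset 34 mm from the nearest pair of top edges, running from the floor to the underside of the top.

B is a bookshelf 525 mm wide overall, 280 mm deep and 1646 mm tall. The two sides are 31 mm thick vertical panels. 5 horizontal shelves of 23 mm thickness span between the inner faces of the sides; the lowest shelf sits on the floor and shelves are stacked with a clear vertical gap of 363 mm between each pair.

C is a chair. The seat is a 473×446×26 mm slab with its top at z = 470 mm, on four 33×33 mm corner legs (flush with the seat edges, standing on z = 0). A flat backrest 21 mm thick, 490 mm tall, spans the full seat width and rises from the seat top along its +y edge, rear face flush with the rear of the seat. Two armrests of 36×36 mm section run along each side from the seat's front edge to the front of the backrest, top faces 208 mm above the seat top and outer faces flush with the seat's x-edges; a 36×36 mm post under the front of each armrest stands on the seat at the front corner.

The bookshelf is against the table's +x side, with their −y faces flush. The chair is on top of the table.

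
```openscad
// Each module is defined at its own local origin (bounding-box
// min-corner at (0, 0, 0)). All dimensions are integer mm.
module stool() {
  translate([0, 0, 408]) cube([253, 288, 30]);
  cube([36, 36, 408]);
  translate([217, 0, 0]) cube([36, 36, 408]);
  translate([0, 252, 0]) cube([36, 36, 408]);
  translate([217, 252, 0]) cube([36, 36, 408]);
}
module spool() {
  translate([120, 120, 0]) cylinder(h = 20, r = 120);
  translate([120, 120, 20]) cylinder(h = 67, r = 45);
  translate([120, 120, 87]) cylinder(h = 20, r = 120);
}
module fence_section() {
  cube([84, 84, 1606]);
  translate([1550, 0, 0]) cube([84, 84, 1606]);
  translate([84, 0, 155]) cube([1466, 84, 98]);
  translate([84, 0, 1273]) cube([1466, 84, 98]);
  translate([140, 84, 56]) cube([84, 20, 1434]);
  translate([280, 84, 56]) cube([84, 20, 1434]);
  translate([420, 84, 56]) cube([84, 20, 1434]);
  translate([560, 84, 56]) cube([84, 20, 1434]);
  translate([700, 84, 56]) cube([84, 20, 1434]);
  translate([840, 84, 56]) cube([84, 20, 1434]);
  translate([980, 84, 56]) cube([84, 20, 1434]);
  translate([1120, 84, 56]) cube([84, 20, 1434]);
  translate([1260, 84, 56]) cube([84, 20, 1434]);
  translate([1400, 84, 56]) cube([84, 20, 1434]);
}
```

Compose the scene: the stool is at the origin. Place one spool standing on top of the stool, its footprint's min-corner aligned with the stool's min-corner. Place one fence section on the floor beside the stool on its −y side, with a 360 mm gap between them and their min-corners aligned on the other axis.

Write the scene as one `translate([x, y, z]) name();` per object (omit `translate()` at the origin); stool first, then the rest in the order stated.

stool();
translate([0, 0, 438]) spool();
translate([0, -464, 0]) fence_section();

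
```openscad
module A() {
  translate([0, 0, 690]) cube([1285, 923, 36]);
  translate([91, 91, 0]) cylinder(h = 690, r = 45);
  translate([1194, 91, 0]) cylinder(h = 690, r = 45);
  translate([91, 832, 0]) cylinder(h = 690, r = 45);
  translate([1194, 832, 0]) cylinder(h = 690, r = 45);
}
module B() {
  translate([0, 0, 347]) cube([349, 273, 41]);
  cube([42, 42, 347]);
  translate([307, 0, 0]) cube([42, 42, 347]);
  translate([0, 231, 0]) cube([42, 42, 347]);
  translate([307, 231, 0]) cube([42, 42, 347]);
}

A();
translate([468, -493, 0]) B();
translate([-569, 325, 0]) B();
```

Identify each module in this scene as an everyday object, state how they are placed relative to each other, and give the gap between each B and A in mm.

A is a table. B is a stool. Two stools sit around the table at the −y, −x sides. The gap between each stool and the table is 220 mm.

Each stool's nearest face is 220 mm from the table's bounding box.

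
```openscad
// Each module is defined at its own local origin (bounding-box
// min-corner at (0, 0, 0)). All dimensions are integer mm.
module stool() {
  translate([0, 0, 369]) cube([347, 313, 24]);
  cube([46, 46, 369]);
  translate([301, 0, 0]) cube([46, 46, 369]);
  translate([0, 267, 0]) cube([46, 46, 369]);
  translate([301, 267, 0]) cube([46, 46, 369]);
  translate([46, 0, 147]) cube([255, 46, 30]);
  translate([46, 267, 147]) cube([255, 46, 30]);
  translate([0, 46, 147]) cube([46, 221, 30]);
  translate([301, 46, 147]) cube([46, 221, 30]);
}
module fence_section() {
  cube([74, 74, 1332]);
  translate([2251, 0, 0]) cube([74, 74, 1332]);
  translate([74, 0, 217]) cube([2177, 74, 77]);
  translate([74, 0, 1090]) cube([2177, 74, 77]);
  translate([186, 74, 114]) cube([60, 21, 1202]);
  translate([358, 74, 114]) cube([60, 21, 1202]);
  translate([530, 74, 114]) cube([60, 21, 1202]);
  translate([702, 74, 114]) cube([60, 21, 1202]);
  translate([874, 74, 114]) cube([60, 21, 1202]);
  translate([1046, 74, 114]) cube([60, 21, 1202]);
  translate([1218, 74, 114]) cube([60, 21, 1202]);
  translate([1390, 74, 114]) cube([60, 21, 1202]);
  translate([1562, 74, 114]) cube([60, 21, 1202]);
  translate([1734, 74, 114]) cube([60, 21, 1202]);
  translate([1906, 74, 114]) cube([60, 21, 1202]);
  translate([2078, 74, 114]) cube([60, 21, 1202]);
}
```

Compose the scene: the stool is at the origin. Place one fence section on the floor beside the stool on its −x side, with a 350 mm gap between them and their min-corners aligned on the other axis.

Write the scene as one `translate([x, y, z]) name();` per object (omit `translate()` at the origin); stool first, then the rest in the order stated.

stool();
translate([-2675, 0, 0]) fence_section();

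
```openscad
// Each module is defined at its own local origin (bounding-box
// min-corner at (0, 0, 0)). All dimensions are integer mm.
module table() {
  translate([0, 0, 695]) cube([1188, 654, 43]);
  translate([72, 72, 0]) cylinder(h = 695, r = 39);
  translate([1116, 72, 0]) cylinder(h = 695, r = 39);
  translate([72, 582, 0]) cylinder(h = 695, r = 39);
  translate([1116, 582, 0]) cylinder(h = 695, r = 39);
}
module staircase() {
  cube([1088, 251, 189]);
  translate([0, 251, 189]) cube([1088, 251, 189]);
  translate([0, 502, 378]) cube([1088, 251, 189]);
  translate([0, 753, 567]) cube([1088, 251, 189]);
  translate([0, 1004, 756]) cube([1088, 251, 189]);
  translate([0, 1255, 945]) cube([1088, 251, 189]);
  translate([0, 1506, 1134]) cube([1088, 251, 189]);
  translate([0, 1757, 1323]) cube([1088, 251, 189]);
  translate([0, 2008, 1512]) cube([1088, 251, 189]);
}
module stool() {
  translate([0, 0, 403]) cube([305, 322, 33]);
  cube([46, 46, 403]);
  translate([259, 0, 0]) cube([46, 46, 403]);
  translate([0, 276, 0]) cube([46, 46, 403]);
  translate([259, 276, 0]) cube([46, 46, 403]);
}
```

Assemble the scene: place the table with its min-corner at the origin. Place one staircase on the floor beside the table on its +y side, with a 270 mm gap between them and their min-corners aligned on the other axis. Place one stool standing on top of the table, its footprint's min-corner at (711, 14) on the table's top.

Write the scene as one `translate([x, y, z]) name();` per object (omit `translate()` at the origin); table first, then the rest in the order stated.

table();
translate([0, 924, 0]) staircase();
translate([711, 14, 738]) stool();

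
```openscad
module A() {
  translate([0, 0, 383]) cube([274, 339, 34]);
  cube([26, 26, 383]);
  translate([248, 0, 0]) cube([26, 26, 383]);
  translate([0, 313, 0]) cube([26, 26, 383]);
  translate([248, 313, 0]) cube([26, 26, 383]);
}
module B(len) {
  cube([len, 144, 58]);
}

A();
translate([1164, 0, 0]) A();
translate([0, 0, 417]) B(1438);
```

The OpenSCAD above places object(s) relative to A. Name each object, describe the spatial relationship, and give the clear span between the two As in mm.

A is a stool. B is a beam. A beam spans the tops of two stools. The clear span between the two stools is 890 mm.

Second stool starts at x = 1164; first ends at x = 274; clear span = 1164 − 274 = 890 mm.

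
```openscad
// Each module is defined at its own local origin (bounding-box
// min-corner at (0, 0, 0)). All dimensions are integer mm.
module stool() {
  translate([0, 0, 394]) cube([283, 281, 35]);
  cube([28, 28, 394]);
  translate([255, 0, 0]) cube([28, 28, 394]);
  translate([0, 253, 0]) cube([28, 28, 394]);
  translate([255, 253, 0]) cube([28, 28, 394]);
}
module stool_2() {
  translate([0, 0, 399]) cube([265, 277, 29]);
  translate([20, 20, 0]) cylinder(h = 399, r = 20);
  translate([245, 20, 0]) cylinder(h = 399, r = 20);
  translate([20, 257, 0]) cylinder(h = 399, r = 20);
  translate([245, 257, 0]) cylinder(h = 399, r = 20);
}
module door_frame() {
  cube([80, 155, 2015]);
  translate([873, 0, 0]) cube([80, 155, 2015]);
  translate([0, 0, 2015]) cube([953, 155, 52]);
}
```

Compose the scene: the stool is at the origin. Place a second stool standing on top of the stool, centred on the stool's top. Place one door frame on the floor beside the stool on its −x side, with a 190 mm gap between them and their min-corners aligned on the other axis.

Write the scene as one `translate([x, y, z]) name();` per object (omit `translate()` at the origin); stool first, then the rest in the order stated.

stool();
translate([9, 2, 429]) stool_2();
translate([-1143, 0, 0]) door_frame();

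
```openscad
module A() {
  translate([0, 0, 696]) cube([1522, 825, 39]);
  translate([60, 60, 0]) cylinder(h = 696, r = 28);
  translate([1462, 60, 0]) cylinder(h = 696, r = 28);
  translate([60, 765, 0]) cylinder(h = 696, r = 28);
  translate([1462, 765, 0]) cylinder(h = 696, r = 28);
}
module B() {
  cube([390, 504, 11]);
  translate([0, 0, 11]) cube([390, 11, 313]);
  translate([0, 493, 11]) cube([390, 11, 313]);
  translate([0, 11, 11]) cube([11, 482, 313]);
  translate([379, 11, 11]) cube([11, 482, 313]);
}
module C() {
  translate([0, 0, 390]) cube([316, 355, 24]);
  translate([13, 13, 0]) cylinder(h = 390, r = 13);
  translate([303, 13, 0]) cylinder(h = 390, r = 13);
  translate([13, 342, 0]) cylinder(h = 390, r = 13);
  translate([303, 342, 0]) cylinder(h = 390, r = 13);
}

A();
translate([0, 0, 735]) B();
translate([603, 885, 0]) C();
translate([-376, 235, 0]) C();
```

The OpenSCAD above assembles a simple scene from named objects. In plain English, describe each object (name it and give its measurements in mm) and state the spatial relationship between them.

A is a rectangular dining table. The top is 1522×825×39 mm with its upper surface at z = 735 mm. It stands on four round legs of 56 mm diameter, each leg's bounding box inset 32 mm from the nearest pair of top edges, running from the floor to the underside of the top.

B is an open storage box with external size 390×504×324 mm and wall thickness 11 mm (the base is also 11 mm thick). The base covers the whole footprint; the four walls stand on the base, with the y-facing walls full-width and the x-facing walls fitting between their inner faces.

C is a simple wooden stool: a rectangular seat 316 mm (x) by 355 mm (y), 24 mm thick, top face at z = 414 mm, on four round legs, each 26 mm in diameter. The legs rest on z = 0, each leg's axis is inset half a diameter from the nearest pair of seat edges (so the leg's bounding box is flush with the corner).

The open box is on top of the table. Two stools sit around the table at the +y, −x sides.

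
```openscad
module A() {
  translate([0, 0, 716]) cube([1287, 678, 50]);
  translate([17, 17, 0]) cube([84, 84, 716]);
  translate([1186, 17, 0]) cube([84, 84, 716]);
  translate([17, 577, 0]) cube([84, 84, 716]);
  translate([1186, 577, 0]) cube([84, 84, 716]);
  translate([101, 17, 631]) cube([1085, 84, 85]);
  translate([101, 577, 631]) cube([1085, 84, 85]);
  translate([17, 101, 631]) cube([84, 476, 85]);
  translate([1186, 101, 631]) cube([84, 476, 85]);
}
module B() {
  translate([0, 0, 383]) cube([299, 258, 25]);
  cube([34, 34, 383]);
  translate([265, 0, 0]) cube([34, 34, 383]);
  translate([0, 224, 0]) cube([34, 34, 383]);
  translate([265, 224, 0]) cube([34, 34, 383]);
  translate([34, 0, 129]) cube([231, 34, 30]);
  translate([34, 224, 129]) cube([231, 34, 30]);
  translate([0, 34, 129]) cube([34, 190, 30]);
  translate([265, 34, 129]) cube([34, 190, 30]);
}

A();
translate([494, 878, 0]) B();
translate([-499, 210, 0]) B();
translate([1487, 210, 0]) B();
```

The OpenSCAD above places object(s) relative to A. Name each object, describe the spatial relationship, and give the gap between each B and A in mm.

Each stool's nearest face is 200 mm from the table's bounding box.

A is a table. B is a stool. Three stools sit around the table at the +y, −x, +x sides. The gap between each stool and the table is 200 mm.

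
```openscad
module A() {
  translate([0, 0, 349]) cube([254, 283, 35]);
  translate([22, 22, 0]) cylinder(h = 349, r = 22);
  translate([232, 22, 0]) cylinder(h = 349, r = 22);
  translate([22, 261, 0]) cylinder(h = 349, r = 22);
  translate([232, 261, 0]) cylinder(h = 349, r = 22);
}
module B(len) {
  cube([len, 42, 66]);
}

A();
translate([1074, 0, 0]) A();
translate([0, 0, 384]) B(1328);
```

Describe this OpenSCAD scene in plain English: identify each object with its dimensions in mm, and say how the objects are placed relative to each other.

A is a four-legged stool. The seat is 254×283 mm, 35 mm thick, top at z = 384 mm. It stands on four round legs, each 44 mm in diameter, from z = 0 to the seat underside, each leg's axis is inset half a diameter from the nearest pair of seat edges (so the leg's bounding box is flush with the corner).

B is a rectangular beam 1328 mm long (x), 42 mm deep (y), 66 mm thick (z).

The beam spans the tops of two stools placed 820 mm apart, resting at z = 384 mm.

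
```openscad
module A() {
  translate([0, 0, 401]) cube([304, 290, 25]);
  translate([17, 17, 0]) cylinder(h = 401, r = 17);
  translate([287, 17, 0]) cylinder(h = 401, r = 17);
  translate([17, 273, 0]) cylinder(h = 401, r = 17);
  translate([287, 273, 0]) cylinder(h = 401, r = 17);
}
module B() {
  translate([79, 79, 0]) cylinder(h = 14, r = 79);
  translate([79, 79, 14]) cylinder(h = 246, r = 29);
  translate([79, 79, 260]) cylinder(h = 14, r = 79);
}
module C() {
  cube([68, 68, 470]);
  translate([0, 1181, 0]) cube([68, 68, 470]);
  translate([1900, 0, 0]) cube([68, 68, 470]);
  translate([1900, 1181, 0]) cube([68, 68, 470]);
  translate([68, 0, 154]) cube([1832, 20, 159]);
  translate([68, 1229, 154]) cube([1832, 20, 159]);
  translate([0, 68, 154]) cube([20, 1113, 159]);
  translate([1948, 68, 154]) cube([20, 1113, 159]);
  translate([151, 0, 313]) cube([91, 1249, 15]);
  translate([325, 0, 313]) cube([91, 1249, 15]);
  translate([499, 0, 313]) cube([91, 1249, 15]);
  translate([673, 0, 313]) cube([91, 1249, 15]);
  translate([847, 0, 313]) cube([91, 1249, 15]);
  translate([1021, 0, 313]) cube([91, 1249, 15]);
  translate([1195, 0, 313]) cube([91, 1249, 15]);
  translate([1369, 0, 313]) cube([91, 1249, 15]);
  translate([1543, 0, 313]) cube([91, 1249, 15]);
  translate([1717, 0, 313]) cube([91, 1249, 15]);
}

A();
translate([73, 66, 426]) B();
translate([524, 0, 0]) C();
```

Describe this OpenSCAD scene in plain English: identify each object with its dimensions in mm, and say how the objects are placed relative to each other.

A is a four-legged stool. The seat is a 304×290×25 mm slab whose top surface is at z = 426 mm; four round legs, each 34 mm in diameter, run from the floor (z = 0) to the underside of the seat, each leg's axis is inset half a diameter from the nearest pair of seat edges (so the leg's bounding box is flush with the corner).

B is a spool: two coaxial disc flanges of radius 79 mm and thickness 14 mm, joined by a core cylinder of radius 29 mm and height 246 mm. The lower flange rests on z = 0 and the three cylinders share a vertical axis.

C is a bed frame 1968 mm long (x) by 1249 mm wide (y). Four 68×68 mm corner posts, 470 mm tall, at the corners of the footprint. Four rails of 20 mm thickness and 159 mm height run between adjacent posts with their undersides at z = 154 mm, their outer faces flush with the outside of the frame (the two x-running rails run between the posts' inner faces; the two y-running rails run between the posts' inner faces). 10 slats, each 91 mm wide (x) and 15 mm thick, lie across the top of the two x-running rails, running the full 1249 mm width of the frame in y; the slats are evenly spaced along x between the inner faces of the end posts with equal gaps (rounded down to the nearest mm) at the −x end and between each pair — any rounding remainder accumulates at the +x end.

The spool is on top of the stool, centred. The bed frame is on the floor beside the stool on its +x side.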